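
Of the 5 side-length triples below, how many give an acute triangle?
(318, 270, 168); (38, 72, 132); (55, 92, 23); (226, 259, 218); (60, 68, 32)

(318,270,168): 168²+270² = 101124 = 318² → right
(38,72,132): 38+72 ≤ 132, not a triangle
(55,92,23): 23+55 ≤ 92, not a triangle
(226,259,218): 218²+226² = 98600 > 67081 = 259² → acute
(60,68,32): 32²+60² = 4624 = 68² → right
1 of the 5 is acute.

1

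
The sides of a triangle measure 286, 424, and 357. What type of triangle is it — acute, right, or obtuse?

Compare the square of the longest side to the sum of squares of the other two: 286² + 357² = 209245 > 179776 = 424².

acute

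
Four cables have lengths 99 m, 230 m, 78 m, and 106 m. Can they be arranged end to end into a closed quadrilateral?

Yes

A quadrilateral exists iff every side is shorter than the sum of the others — equivalently, the longest side is less than the sum of the rest.
Longest side 230 < 283 (sum of the remaining 3), so yes.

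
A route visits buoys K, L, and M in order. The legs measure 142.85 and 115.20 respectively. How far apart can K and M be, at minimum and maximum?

27.65 ≤ KM ≤ 258.05

By the triangle inequality, |142.85 − 115.20| ≤ KM ≤ 142.85 + 115.20.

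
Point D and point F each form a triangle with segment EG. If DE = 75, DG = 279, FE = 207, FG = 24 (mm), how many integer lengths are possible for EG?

26

From triangle DEG: 204 < EG < 354.
From triangle FEG: 183 < EG < 231.
Intersection: 204 < EG < 231, so integers 205 through 230: 26 values.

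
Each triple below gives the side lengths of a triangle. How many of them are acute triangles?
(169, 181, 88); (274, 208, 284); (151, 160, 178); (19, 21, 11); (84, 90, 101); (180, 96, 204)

5

(169,181,88): 88²+169² = 36305 > 32761 = 181² → acute
(274,208,284): 208²+274² = 118340 > 80656 = 284² → acute
(151,160,178): 151²+160² = 48401 > 31684 = 178² → acute
(19,21,11): 11²+19² = 482 > 441 = 21² → acute
(84,90,101): 84²+90² = 15156 > 10201 = 101² → acute
(180,96,204): 96²+180² = 41616 = 204² → right
5 of the 6 are acute.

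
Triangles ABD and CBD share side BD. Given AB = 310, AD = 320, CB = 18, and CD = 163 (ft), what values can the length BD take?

From triangle ABD: |310 − 320| < BD < 310 + 320, i.e. 10 < BD < 630.
From triangle CBD: 145 < BD < 181.
Both must hold, so BD lies in the intersection.

145 < BD < 181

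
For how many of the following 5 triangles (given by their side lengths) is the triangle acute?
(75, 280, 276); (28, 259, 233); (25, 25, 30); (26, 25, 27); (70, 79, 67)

(75,280,276): 75²+276² = 81801 > 78400 = 280² → acute
(28,259,233): 28²+233² = 55073 < 67081 = 259² → obtuse
(25,25,30): 25²+25² = 1250 > 900 = 30² → acute
(26,25,27): 25²+26² = 1301 > 729 = 27² → acute
(70,79,67): 67²+70² = 9389 > 6241 = 79² → acute
4 of the 5 are acute.

4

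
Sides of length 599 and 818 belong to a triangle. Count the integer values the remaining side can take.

The third side lies in the open interval (219, 1417).
Integers from 220 to 1416 inclusive: 1416 − 220 + 1 = 1197.

1197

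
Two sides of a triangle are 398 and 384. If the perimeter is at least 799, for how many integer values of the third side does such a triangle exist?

Triangle inequality: 14 < x < 782. Perimeter ≥ 799 gives x ≥ 799 − 398 − 384 = 17.
So 17 ≤ x < 782; integers 17 through 781: 765 values.

765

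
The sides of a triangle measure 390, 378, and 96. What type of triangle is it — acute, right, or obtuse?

Compare the square of the longest side to the sum of squares of the other two: 96² + 378² = 152100 = 390².

right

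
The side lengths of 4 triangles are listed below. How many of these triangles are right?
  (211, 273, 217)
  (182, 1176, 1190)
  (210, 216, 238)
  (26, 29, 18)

1

(211,273,217): 211²+217² = 91610 > 74529 = 273² → acute
(182,1176,1190): 182²+1176² = 1416100 = 1190² → right
(210,216,238): 210²+216² = 90756 > 56644 = 238² → acute
(26,29,18): 18²+26² = 1000 > 841 = 29² → acute
1 of the 4 is right.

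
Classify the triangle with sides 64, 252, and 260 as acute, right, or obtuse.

right

Compare the square of the longest side to the sum of squares of the other two: 64² + 252² = 67600 = 260².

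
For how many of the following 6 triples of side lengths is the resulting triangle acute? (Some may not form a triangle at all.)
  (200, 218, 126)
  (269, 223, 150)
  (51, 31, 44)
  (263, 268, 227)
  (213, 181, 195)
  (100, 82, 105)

5

(200,218,126): 126²+200² = 55876 > 47524 = 218² → acute
(269,223,150): 150²+223² = 72229 < 72361 = 269² → obtuse
(51,31,44): 31²+44² = 2897 > 2601 = 51² → acute
(263,268,227): 227²+263² = 120698 > 71824 = 268² → acute
(213,181,195): 181²+195² = 70786 > 45369 = 213² → acute
(100,82,105): 82²+100² = 16724 > 11025 = 105² → acute
5 of the 6 are acute.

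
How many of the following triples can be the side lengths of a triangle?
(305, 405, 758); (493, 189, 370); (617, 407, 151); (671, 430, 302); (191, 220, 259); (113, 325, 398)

4

(305,405,758): 305+405 ≤ 758 → not valid
(189,370,493): 189+370 > 493 → valid
(151,407,617): 151+407 ≤ 617 → not valid
(302,430,671): 302+430 > 671 → valid
(191,220,259): 191+220 > 259 → valid
(113,325,398): 113+325 > 398 → valid
4 of the 6 triples form a triangle.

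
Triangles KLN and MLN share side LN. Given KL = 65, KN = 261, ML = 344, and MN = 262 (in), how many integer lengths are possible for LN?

From triangle KLN: 196 < LN < 326.
From triangle MLN: 82 < LN < 606.
Intersection: 196 < LN < 326, so integers 197 through 325: 129 values.

129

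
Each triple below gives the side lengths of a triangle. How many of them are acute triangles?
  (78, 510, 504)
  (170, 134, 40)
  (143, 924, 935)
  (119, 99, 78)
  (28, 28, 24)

2

(78,510,504): 78²+504² = 260100 = 510² → right
(170,134,40): 40²+134² = 19556 < 28900 = 170² → obtuse
(143,924,935): 143²+924² = 874225 = 935² → right
(119,99,78): 78²+99² = 15885 > 14161 = 119² → acute
(28,28,24): 24²+28² = 1360 > 784 = 28² → acute
2 of the 5 are acute.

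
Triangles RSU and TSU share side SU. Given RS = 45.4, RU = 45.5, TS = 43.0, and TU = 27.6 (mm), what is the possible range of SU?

15.4 < SU < 70.6

From triangle RSU: |45.4 − 45.5| < SU < 45.4 + 45.5, i.e. 0.1 < SU < 90.9.
From triangle TSU: 15.4 < SU < 70.6.
Both must hold, so SU lies in the intersection.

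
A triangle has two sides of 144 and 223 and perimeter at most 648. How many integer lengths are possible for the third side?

202

Triangle inequality: 79 < x < 367. Perimeter ≤ 648 gives x ≤ 648 − 144 − 223 = 281.
So 79 < x ≤ 281; integers 80 through 281: 202 values.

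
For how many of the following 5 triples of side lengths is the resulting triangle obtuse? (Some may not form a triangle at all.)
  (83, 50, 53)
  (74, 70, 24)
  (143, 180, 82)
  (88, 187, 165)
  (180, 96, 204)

(83,50,53): 50²+53² = 5309 < 6889 = 83² → obtuse
(74,70,24): 24²+70² = 5476 = 74² → right
(143,180,82): 82²+143² = 27173 < 32400 = 180² → obtuse
(88,187,165): 88²+165² = 34969 = 187² → right
(180,96,204): 96²+180² = 41616 = 204² → right
2 of the 5 are obtuse.

2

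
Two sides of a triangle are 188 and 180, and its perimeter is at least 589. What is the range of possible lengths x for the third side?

Triangle inequality alone gives 8 < x < 368.
The perimeter condition gives x ≥ 589 − 188 − 180 = 221.
Intersecting the two: 221 ≤ x < 368.

221 ≤ x < 368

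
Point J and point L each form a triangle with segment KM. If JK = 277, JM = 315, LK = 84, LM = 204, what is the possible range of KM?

120 < KM < 288

From triangle JKM: |277 − 315| < KM < 277 + 315, i.e. 38 < KM < 592.
From triangle LKM: 120 < KM < 288.
Both must hold, so KM lies in the intersection.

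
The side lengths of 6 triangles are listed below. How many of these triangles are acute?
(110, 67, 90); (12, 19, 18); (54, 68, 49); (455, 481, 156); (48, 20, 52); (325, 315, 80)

3

(110,67,90): 67²+90² = 12589 > 12100 = 110² → acute
(12,19,18): 12²+18² = 468 > 361 = 19² → acute
(54,68,49): 49²+54² = 5317 > 4624 = 68² → acute
(455,481,156): 156²+455² = 231361 = 481² → right
(48,20,52): 20²+48² = 2704 = 52² → right
(325,315,80): 80²+315² = 105625 = 325² → right
3 of the 6 are acute.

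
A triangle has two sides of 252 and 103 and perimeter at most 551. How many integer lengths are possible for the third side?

47

Triangle inequality: 149 < x < 355. Perimeter ≤ 551 gives x ≤ 551 − 252 − 103 = 196.
So 149 < x ≤ 196; integers 150 through 196: 47 values.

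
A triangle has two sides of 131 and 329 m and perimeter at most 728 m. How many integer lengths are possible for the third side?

70

Triangle inequality: 198 < x < 460. Perimeter ≤ 728 gives x ≤ 728 − 131 − 329 = 268.
So 198 < x ≤ 268; integers 199 through 268: 70 values.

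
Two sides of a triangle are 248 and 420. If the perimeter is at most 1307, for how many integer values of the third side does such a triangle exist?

Triangle inequality: 172 < x < 668. Perimeter ≤ 1307 gives x ≤ 1307 − 248 − 420 = 639.
So 172 < x ≤ 639; integers 173 through 639: 467 values.

467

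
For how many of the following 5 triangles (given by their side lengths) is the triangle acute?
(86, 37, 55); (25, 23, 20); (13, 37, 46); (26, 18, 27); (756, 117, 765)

2

(86,37,55): 37²+55² = 4394 < 7396 = 86² → obtuse
(25,23,20): 20²+23² = 929 > 625 = 25² → acute
(13,37,46): 13²+37² = 1538 < 2116 = 46² → obtuse
(26,18,27): 18²+26² = 1000 > 729 = 27² → acute
(756,117,765): 117²+756² = 585225 = 765² → right
2 of the 5 are acute.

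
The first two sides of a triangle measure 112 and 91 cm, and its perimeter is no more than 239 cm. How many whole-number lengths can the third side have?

15

Triangle inequality: 21 < x < 203. Perimeter ≤ 239 gives x ≤ 239 − 112 − 91 = 36.
So 21 < x ≤ 36; integers 22 through 36: 15 values.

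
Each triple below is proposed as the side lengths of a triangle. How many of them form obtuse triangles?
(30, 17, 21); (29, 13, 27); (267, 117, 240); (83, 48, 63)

2

(30,17,21): 17²+21² = 730 < 900 = 30² → obtuse
(29,13,27): 13²+27² = 898 > 841 = 29² → acute
(267,117,240): 117²+240² = 71289 = 267² → right
(83,48,63): 48²+63² = 6273 < 6889 = 83² → obtuse
2 of the 4 are obtuse.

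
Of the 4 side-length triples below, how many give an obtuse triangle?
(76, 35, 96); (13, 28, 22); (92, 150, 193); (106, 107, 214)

(76,35,96): 35²+76² = 7001 < 9216 = 96² → obtuse
(13,28,22): 13²+22² = 653 < 784 = 28² → obtuse
(92,150,193): 92²+150² = 30964 < 37249 = 193² → obtuse
(106,107,214): 106+107 ≤ 214, not a triangle
3 of the 4 are obtuse.

3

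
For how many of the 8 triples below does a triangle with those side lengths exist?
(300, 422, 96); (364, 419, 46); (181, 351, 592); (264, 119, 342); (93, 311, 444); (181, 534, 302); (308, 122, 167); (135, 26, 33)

(96,300,422): 96+300 ≤ 422 → not valid
(46,364,419): 46+364 ≤ 419 → not valid
(181,351,592): 181+351 ≤ 592 → not valid
(119,264,342): 119+264 > 342 → valid
(93,311,444): 93+311 ≤ 444 → not valid
(181,302,534): 181+302 ≤ 534 → not valid
(122,167,308): 122+167 ≤ 308 → not valid
(26,33,135): 26+33 ≤ 135 → not valid
1 of the 8 triples forms a triangle.

1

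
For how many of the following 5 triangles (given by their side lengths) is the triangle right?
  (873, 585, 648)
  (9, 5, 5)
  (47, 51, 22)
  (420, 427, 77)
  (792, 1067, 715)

3

(873,585,648): 585²+648² = 762129 = 873² → right
(9,5,5): 5²+5² = 50 < 81 = 9² → obtuse
(47,51,22): 22²+47² = 2693 > 2601 = 51² → acute
(420,427,77): 77²+420² = 182329 = 427² → right
(792,1067,715): 715²+792² = 1138489 = 1067² → right
3 of the 5 are right.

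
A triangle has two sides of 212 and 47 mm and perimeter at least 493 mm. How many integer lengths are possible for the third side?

25

Triangle inequality: 165 < x < 259. Perimeter ≥ 493 gives x ≥ 493 − 212 − 47 = 234.
So 234 ≤ x < 259; integers 234 through 258: 25 values.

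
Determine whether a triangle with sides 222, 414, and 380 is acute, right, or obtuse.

acute

Compare the square of the longest side to the sum of squares of the other two: 222² + 380² = 193684 > 171396 = 414².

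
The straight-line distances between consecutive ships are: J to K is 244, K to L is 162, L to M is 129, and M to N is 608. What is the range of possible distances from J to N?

The maximum is all hops collinear in one direction: 244 + 162 + 129 + 608 = 1143.
The longest hop is 608; the others sum to 535. Folding the others back against it leaves at least 608 − 535 = 73.

73 ≤ JN ≤ 1143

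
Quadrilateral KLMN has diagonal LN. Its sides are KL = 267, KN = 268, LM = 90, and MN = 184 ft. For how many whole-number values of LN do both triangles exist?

179

From triangle KLN: 1 < LN < 535.
From triangle MLN: 94 < LN < 274.
Intersection: 94 < LN < 274, so integers 95 through 273: 179 values.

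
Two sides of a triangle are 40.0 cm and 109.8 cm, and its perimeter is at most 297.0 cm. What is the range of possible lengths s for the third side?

69.8 < s ≤ 147.2

Triangle inequality alone gives 69.8 < s < 149.8.
The perimeter condition gives s ≤ 297.0 − 40.0 − 109.8 = 147.2.
Intersecting the two: 69.8 < s ≤ 147.2.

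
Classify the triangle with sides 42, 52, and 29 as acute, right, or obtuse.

obtuse

Compare the square of the longest side to the sum of squares of the other two: 29² + 42² = 2605 < 2704 = 52².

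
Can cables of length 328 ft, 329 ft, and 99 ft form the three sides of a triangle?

The longest side is 329, and the other two sum to 427.
Since 427 > 329, the triangle inequality holds.

Yes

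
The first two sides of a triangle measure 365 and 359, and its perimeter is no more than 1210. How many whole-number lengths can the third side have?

480

Triangle inequality: 6 < x < 724. Perimeter ≤ 1210 gives x ≤ 1210 − 365 − 359 = 486.
So 6 < x ≤ 486; integers 7 through 486: 480 values.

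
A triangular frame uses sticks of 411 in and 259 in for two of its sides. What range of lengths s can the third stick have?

152 < s < 670

By the triangle inequality, s must be less than 411 + 259 = 670 and greater than |411 − 259| = 152.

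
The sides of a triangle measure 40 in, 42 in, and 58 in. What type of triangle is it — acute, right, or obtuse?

Compare the square of the longest side to the sum of squares of the other two: 40² + 42² = 3364 = 58².

right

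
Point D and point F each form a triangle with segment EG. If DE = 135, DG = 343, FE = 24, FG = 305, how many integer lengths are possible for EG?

From triangle DEG: 208 < EG < 478.
From triangle FEG: 281 < EG < 329.
Intersection: 281 < EG < 329, so integers 282 through 328: 47 values.

47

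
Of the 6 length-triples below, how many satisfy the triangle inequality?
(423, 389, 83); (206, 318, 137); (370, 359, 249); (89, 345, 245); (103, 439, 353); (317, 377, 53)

(83,389,423): 83+389 > 423 → valid
(137,206,318): 137+206 > 318 → valid
(249,359,370): 249+359 > 370 → valid
(89,245,345): 89+245 ≤ 345 → not valid
(103,353,439): 103+353 > 439 → valid
(53,317,377): 53+317 ≤ 377 → not valid
4 of the 6 triples form a triangle.

4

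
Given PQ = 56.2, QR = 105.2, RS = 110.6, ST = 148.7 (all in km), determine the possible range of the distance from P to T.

0 ≤ PT ≤ 420.7 km

The maximum is all hops collinear in one direction: 56.2 + 105.2 + 110.6 + 148.7 = 420.7.
The longest hop is 148.7; the others sum to 272.0. Since 148.7 ≤ 272.0, the path can fold back on itself completely, so the minimum distance is 0.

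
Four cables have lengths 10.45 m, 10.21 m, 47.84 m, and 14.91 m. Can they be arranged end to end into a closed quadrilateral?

No

For a quadrilateral, each side must be shorter than the sum of the others.
Here the longest side is 47.84, but the remaining 3 sides sum to only 35.57.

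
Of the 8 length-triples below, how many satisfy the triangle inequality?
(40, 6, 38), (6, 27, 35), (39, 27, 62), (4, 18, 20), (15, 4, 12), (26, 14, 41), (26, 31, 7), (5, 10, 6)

6

(6,38,40): 6+38 > 40 → valid
(6,27,35): 6+27 ≤ 35 → not valid
(27,39,62): 27+39 > 62 → valid
(4,18,20): 4+18 > 20 → valid
(4,12,15): 4+12 > 15 → valid
(14,26,41): 14+26 ≤ 41 → not valid
(7,26,31): 7+26 > 31 → valid
(5,6,10): 5+6 > 10 → valid
6 of the 8 triples form a triangle.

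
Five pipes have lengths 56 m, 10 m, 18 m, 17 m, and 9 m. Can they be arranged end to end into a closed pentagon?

For a pentagon, each side must be shorter than the sum of the others.
Here the longest side is 56, but the remaining 4 sides sum to only 54.

No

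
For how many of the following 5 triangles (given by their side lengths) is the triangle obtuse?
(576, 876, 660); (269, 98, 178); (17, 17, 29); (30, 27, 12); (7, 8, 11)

4

(576,876,660): 576²+660² = 767376 = 876² → right
(269,98,178): 98²+178² = 41288 < 72361 = 269² → obtuse
(17,17,29): 17²+17² = 578 < 841 = 29² → obtuse
(30,27,12): 12²+27² = 873 < 900 = 30² → obtuse
(7,8,11): 7²+8² = 113 < 121 = 11² → obtuse
4 of the 5 are obtuse.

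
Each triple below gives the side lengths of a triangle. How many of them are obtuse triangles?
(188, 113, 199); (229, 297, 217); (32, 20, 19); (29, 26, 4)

(188,113,199): 113²+188² = 48113 > 39601 = 199² → acute
(229,297,217): 217²+229² = 99530 > 88209 = 297² → acute
(32,20,19): 19²+20² = 761 < 1024 = 32² → obtuse
(29,26,4): 4²+26² = 692 < 841 = 29² → obtuse
2 of the 4 are obtuse.

2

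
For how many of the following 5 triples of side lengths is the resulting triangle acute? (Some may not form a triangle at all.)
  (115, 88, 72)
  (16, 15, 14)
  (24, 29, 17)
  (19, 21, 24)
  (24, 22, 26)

4

(115,88,72): 72²+88² = 12928 < 13225 = 115² → obtuse
(16,15,14): 14²+15² = 421 > 256 = 16² → acute
(24,29,17): 17²+24² = 865 > 841 = 29² → acute
(19,21,24): 19²+21² = 802 > 576 = 24² → acute
(24,22,26): 22²+24² = 1060 > 676 = 26² → acute
4 of the 5 are acute.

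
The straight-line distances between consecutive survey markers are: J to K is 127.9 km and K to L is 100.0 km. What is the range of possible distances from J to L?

By the triangle inequality, |127.9 − 100.0| ≤ JL ≤ 127.9 + 100.0.

27.9 ≤ JL ≤ 227.9 km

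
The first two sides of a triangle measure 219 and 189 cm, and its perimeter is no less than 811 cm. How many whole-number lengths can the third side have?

5

Triangle inequality: 30 < x < 408. Perimeter ≥ 811 gives x ≥ 811 − 219 − 189 = 403.
So 403 ≤ x < 408; integers 403 through 407: 5 values.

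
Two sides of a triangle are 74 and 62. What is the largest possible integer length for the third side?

135

The third side must be strictly less than 74 + 62 = 136.
The largest integer below 136 is 135.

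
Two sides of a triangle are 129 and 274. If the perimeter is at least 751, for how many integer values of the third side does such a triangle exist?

55

Triangle inequality: 145 < x < 403. Perimeter ≥ 751 gives x ≥ 751 − 129 − 274 = 348.
So 348 ≤ x < 403; integers 348 through 402: 55 values.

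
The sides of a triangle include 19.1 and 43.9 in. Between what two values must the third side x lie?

By the triangle inequality, x must be less than 19.1 + 43.9 = 63.0 and greater than |19.1 − 43.9| = 24.8.

24.8 < x < 63.0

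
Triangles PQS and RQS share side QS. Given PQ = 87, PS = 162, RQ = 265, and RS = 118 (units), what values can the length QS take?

147 < QS < 249

From triangle PQS: |87 − 162| < QS < 87 + 162, i.e. 75 < QS < 249.
From triangle RQS: 147 < QS < 383.
Both must hold, so QS lies in the intersection.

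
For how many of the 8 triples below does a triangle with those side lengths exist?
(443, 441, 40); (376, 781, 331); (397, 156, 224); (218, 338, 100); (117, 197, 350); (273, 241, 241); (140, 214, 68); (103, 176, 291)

(40,441,443): 40+441 > 443 → valid
(331,376,781): 331+376 ≤ 781 → not valid
(156,224,397): 156+224 ≤ 397 → not valid
(100,218,338): 100+218 ≤ 338 → not valid
(117,197,350): 117+197 ≤ 350 → not valid
(241,241,273): 241+241 > 273 → valid
(68,140,214): 68+140 ≤ 214 → not valid
(103,176,291): 103+176 ≤ 291 → not valid
2 of the 8 triples form a triangle.

2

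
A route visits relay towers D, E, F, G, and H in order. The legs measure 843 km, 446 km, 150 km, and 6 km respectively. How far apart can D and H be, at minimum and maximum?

241 ≤ DH ≤ 1445 km

The maximum is all hops collinear in one direction: 843 + 446 + 150 + 6 = 1445.
The longest hop is 843; the others sum to 602. Folding the others back against it leaves at least 843 − 602 = 241.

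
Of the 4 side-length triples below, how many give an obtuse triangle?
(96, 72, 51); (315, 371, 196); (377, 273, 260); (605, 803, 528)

1

(96,72,51): 51²+72² = 7785 < 9216 = 96² → obtuse
(315,371,196): 196²+315² = 137641 = 371² → right
(377,273,260): 260²+273² = 142129 = 377² → right
(605,803,528): 528²+605² = 644809 = 803² → right
1 of the 4 is obtuse.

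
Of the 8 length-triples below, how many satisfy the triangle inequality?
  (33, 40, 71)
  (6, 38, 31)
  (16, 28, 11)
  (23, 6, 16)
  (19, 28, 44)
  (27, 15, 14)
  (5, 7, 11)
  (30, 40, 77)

4

(33,40,71): 33+40 > 71 → valid
(6,31,38): 6+31 ≤ 38 → not valid
(11,16,28): 11+16 ≤ 28 → not valid
(6,16,23): 6+16 ≤ 23 → not valid
(19,28,44): 19+28 > 44 → valid
(14,15,27): 14+15 > 27 → valid
(5,7,11): 5+7 > 11 → valid
(30,40,77): 30+40 ≤ 77 → not valid
4 of the 8 triples form a triangle.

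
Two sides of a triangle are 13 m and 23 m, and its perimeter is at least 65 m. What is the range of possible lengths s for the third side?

29 ≤ s < 36

Triangle inequality alone gives 10 < s < 36.
The perimeter condition gives s ≥ 65 − 13 − 23 = 29.
Intersecting the two: 29 ≤ s < 36.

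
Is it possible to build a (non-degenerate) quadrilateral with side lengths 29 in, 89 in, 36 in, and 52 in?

A quadrilateral exists iff every side is shorter than the sum of the others — equivalently, the longest side is less than the sum of the rest.
Longest side 89 < 117 (sum of the remaining 3), so yes.

Yes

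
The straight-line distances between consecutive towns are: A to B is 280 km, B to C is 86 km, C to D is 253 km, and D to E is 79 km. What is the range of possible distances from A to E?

The maximum is all hops collinear in one direction: 280 + 86 + 253 + 79 = 698.
The longest hop is 280; the others sum to 418. Since 280 ≤ 418, the path can fold back on itself completely, so the minimum distance is 0.

0 ≤ AE ≤ 698 km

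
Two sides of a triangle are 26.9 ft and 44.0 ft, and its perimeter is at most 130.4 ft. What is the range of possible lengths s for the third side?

Triangle inequality alone gives 17.1 < s < 70.9.
The perimeter condition gives s ≤ 130.4 − 26.9 − 44.0 = 59.5.
Intersecting the two: 17.1 < s ≤ 59.5.

17.1 < s ≤ 59.5 ft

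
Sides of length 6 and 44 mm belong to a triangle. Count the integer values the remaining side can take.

11

The third side lies in the open interval (38, 50).
Integers from 39 to 49 inclusive: 49 − 39 + 1 = 11.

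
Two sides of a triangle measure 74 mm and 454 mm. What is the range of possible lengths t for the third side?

380 < t < 528

By the triangle inequality, t must be less than 74 + 454 = 528 and greater than |74 − 454| = 380.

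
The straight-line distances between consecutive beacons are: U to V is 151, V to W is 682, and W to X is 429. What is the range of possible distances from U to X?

The maximum is all hops collinear in one direction: 151 + 682 + 429 = 1262.
The longest hop is 682; the others sum to 580. Folding the others back against it leaves at least 682 − 580 = 102.

102 ≤ UX ≤ 1262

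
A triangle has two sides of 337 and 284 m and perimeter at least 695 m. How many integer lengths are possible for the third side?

547

Triangle inequality: 53 < x < 621. Perimeter ≥ 695 gives x ≥ 695 − 337 − 284 = 74.
So 74 ≤ x < 621; integers 74 through 620: 547 values.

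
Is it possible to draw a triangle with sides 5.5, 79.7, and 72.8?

The longest side is 79.7, but the other two sum to only 78.3.
78.3 < 79.7, so the triangle inequality fails.

No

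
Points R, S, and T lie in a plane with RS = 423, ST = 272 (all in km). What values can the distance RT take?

By the triangle inequality, |423 − 272| ≤ RT ≤ 423 + 272.

151 ≤ RT ≤ 695 km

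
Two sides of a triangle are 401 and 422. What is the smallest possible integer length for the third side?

The third side must be strictly greater than |401 − 422| = 21.
The smallest integer above 21 is 22.

22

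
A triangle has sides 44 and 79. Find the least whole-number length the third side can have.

The third side must be strictly greater than |44 − 79| = 35.
The smallest integer above 35 is 36.

36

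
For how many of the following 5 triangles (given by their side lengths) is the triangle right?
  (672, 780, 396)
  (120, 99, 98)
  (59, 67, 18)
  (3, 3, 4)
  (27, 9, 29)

(672,780,396): 396²+672² = 608400 = 780² → right
(120,99,98): 98²+99² = 19405 > 14400 = 120² → acute
(59,67,18): 18²+59² = 3805 < 4489 = 67² → obtuse
(3,3,4): 3²+3² = 18 > 16 = 4² → acute
(27,9,29): 9²+27² = 810 < 841 = 29² → obtuse
1 of the 5 is right.

1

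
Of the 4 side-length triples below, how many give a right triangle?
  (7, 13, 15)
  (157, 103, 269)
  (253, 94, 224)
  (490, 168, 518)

(7,13,15): 7²+13² = 218 < 225 = 15² → obtuse
(157,103,269): 103+157 ≤ 269, not a triangle
(253,94,224): 94²+224² = 59012 < 64009 = 253² → obtuse
(490,168,518): 168²+490² = 268324 = 518² → right
1 of the 4 is right.

1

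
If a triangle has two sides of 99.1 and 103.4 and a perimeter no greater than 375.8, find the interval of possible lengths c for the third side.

Triangle inequality alone gives 4.3 < c < 202.5.
The perimeter condition gives c ≤ 375.8 − 99.1 − 103.4 = 173.3.
Intersecting the two: 4.3 < c ≤ 173.3.

4.3 < c ≤ 173.3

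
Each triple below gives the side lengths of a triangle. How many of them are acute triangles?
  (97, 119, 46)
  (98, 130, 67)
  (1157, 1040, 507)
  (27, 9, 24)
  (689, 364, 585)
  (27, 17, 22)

1

(97,119,46): 46²+97² = 11525 < 14161 = 119² → obtuse
(98,130,67): 67²+98² = 14093 < 16900 = 130² → obtuse
(1157,1040,507): 507²+1040² = 1338649 = 1157² → right
(27,9,24): 9²+24² = 657 < 729 = 27² → obtuse
(689,364,585): 364²+585² = 474721 = 689² → right
(27,17,22): 17²+22² = 773 > 729 = 27² → acute
1 of the 6 is acute.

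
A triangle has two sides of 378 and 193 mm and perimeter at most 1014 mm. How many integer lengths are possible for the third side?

Triangle inequality: 185 < x < 571. Perimeter ≤ 1014 gives x ≤ 1014 − 378 − 193 = 443.
So 185 < x ≤ 443; integers 186 through 443: 258 values.

258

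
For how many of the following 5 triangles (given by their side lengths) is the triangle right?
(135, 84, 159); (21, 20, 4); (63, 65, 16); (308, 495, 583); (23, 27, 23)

(135,84,159): 84²+135² = 25281 = 159² → right
(21,20,4): 4²+20² = 416 < 441 = 21² → obtuse
(63,65,16): 16²+63² = 4225 = 65² → right
(308,495,583): 308²+495² = 339889 = 583² → right
(23,27,23): 23²+23² = 1058 > 729 = 27² → acute
3 of the 5 are right.

3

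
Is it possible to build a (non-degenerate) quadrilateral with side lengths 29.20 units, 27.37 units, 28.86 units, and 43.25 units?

Yes

A quadrilateral exists iff every side is shorter than the sum of the others — equivalently, the longest side is less than the sum of the rest.
Longest side 43.25 < 85.43 (sum of the remaining 3), so yes.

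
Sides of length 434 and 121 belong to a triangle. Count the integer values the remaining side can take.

The third side lies in the open interval (313, 555).
Integers from 314 to 554 inclusive: 554 − 314 + 1 = 241.

241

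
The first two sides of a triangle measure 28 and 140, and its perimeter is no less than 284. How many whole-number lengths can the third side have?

Triangle inequality: 112 < x < 168. Perimeter ≥ 284 gives x ≥ 284 − 28 − 140 = 116.
So 116 ≤ x < 168; integers 116 through 167: 52 values.

52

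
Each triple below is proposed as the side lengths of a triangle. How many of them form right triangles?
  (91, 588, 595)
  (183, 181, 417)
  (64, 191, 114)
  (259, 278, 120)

(91,588,595): 91²+588² = 354025 = 595² → right
(183,181,417): 181+183 ≤ 417, not a triangle
(64,191,114): 64+114 ≤ 191, not a triangle
(259,278,120): 120²+259² = 81481 > 77284 = 278² → acute
1 of the 4 is right.

1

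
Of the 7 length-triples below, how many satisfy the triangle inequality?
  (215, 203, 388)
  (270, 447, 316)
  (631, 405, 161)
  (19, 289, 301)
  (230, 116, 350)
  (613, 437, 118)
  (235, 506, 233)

(203,215,388): 203+215 > 388 → valid
(270,316,447): 270+316 > 447 → valid
(161,405,631): 161+405 ≤ 631 → not valid
(19,289,301): 19+289 > 301 → valid
(116,230,350): 116+230 ≤ 350 → not valid
(118,437,613): 118+437 ≤ 613 → not valid
(233,235,506): 233+235 ≤ 506 → not valid
3 of the 7 triples form a triangle.

3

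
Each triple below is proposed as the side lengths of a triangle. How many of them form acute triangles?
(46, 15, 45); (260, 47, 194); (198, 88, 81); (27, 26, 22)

2

(46,15,45): 15²+45² = 2250 > 2116 = 46² → acute
(260,47,194): 47+194 ≤ 260, not a triangle
(198,88,81): 81+88 ≤ 198, not a triangle
(27,26,22): 22²+26² = 1160 > 729 = 27² → acute
2 of the 4 are acute.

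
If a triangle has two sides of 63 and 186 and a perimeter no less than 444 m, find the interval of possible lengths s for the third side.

Triangle inequality alone gives 123 < s < 249.
The perimeter condition gives s ≥ 444 − 63 − 186 = 195.
Intersecting the two: 195 ≤ s < 249.

195 ≤ s < 249 m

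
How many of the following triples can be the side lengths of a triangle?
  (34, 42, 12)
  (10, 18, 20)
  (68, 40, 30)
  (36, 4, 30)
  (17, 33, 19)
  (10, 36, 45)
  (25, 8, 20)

6

(12,34,42): 12+34 > 42 → valid
(10,18,20): 10+18 > 20 → valid
(30,40,68): 30+40 > 68 → valid
(4,30,36): 4+30 ≤ 36 → not valid
(17,19,33): 17+19 > 33 → valid
(10,36,45): 10+36 > 45 → valid
(8,20,25): 8+20 > 25 → valid
6 of the 7 triples form a triangle.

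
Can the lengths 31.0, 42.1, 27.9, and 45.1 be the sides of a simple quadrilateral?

Yes

A quadrilateral exists iff every side is shorter than the sum of the others — equivalently, the longest side is less than the sum of the rest.
Longest side 45.1 < 101.0 (sum of the remaining 3), so yes.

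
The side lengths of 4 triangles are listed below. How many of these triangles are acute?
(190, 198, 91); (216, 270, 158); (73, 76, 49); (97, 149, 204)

2

(190,198,91): 91²+190² = 44381 > 39204 = 198² → acute
(216,270,158): 158²+216² = 71620 < 72900 = 270² → obtuse
(73,76,49): 49²+73² = 7730 > 5776 = 76² → acute
(97,149,204): 97²+149² = 31610 < 41616 = 204² → obtuse
2 of the 4 are acute.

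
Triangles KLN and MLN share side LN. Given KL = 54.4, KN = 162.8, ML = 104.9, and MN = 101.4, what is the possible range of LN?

108.4 < LN < 206.3

From triangle KLN: |54.4 − 162.8| < LN < 54.4 + 162.8, i.e. 108.4 < LN < 217.2.
From triangle MLN: 3.5 < LN < 206.3.
Both must hold, so LN lies in the intersection.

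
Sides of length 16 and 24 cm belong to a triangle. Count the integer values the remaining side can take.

The third side lies in the open interval (8, 40).
Integers from 9 to 39 inclusive: 39 − 9 + 1 = 31.

31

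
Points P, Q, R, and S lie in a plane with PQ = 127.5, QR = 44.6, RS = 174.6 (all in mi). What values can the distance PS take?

The maximum is all hops collinear in one direction: 127.5 + 44.6 + 174.6 = 346.7.
The longest hop is 174.6; the others sum to 172.1. Folding the others back against it leaves at least 174.6 − 172.1 = 2.5.

2.5 ≤ PS ≤ 346.7 mi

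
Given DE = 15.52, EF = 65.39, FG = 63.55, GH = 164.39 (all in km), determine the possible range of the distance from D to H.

The maximum is all hops collinear in one direction: 15.52 + 65.39 + 63.55 + 164.39 = 308.85.
The longest hop is 164.39; the others sum to 144.46. Folding the others back against it leaves at least 164.39 − 144.46 = 19.93.

19.93 ≤ DH ≤ 308.85 km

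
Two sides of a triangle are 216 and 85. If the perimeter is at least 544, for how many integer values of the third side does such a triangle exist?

Triangle inequality: 131 < x < 301. Perimeter ≥ 544 gives x ≥ 544 − 216 − 85 = 243.
So 243 ≤ x < 301; integers 243 through 300: 58 values.

58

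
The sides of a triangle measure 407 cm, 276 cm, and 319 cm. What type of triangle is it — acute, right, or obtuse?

acute

Compare the square of the longest side to the sum of squares of the other two: 276² + 319² = 177937 > 165649 = 407².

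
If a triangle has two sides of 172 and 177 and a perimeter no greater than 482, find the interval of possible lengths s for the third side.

5 < s ≤ 133

Triangle inequality alone gives 5 < s < 349.
The perimeter condition gives s ≤ 482 − 172 − 177 = 133.
Intersecting the two: 5 < s ≤ 133.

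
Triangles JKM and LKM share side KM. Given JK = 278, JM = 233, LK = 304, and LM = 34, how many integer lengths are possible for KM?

67

From triangle JKM: 45 < KM < 511.
From triangle LKM: 270 < KM < 338.
Intersection: 270 < KM < 338, so integers 271 through 337: 67 values.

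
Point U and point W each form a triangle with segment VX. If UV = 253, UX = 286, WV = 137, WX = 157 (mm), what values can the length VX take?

From triangle UVX: |253 − 286| < VX < 253 + 286, i.e. 33 < VX < 539.
From triangle WVX: 20 < VX < 294.
Both must hold, so VX lies in the intersection.

33 < VX < 294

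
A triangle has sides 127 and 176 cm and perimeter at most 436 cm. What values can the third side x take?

Triangle inequality alone gives 49 < x < 303.
The perimeter condition gives x ≤ 436 − 127 − 176 = 133.
Intersecting the two: 49 < x ≤ 133.

49 < x ≤ 133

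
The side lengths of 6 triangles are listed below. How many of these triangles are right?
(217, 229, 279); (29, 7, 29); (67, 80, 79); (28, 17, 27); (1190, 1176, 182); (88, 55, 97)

(217,229,279): 217²+229² = 99530 > 77841 = 279² → acute
(29,7,29): 7²+29² = 890 > 841 = 29² → acute
(67,80,79): 67²+79² = 10730 > 6400 = 80² → acute
(28,17,27): 17²+27² = 1018 > 784 = 28² → acute
(1190,1176,182): 182²+1176² = 1416100 = 1190² → right
(88,55,97): 55²+88² = 10769 > 9409 = 97² → acute
1 of the 6 is right.

1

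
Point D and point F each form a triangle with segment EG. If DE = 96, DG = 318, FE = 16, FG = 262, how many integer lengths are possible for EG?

31

From triangle DEG: 222 < EG < 414.
From triangle FEG: 246 < EG < 278.
Intersection: 246 < EG < 278, so integers 247 through 277: 31 values.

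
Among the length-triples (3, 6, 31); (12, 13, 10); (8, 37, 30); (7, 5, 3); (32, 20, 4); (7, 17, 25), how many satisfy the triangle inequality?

(3,6,31): 3+6 ≤ 31 → not valid
(10,12,13): 10+12 > 13 → valid
(8,30,37): 8+30 > 37 → valid
(3,5,7): 3+5 > 7 → valid
(4,20,32): 4+20 ≤ 32 → not valid
(7,17,25): 7+17 ≤ 25 → not valid
3 of the 6 triples form a triangle.

3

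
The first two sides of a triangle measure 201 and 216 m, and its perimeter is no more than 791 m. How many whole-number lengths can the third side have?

359

Triangle inequality: 15 < x < 417. Perimeter ≤ 791 gives x ≤ 791 − 201 − 216 = 374.
So 15 < x ≤ 374; integers 16 through 374: 359 values.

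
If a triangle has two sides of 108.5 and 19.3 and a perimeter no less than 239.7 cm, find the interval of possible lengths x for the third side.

111.9 ≤ x < 127.8

Triangle inequality alone gives 89.2 < x < 127.8.
The perimeter condition gives x ≥ 239.7 − 108.5 − 19.3 = 111.9.
Intersecting the two: 111.9 ≤ x < 127.8.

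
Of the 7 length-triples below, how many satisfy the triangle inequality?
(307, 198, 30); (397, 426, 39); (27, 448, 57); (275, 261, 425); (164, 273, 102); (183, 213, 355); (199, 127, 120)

(30,198,307): 30+198 ≤ 307 → not valid
(39,397,426): 39+397 > 426 → valid
(27,57,448): 27+57 ≤ 448 → not valid
(261,275,425): 261+275 > 425 → valid
(102,164,273): 102+164 ≤ 273 → not valid
(183,213,355): 183+213 > 355 → valid
(120,127,199): 120+127 > 199 → valid
4 of the 7 triples form a triangle.

4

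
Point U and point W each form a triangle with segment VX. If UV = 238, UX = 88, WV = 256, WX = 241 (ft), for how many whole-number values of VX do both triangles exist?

From triangle UVX: 150 < VX < 326.
From triangle WVX: 15 < VX < 497.
Intersection: 150 < VX < 326, so integers 151 through 325: 175 values.

175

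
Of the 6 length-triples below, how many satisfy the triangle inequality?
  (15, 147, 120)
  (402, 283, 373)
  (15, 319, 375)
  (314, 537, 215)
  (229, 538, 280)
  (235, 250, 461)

2

(15,120,147): 15+120 ≤ 147 → not valid
(283,373,402): 283+373 > 402 → valid
(15,319,375): 15+319 ≤ 375 → not valid
(215,314,537): 215+314 ≤ 537 → not valid
(229,280,538): 229+280 ≤ 538 → not valid
(235,250,461): 235+250 > 461 → valid
2 of the 6 triples form a triangle.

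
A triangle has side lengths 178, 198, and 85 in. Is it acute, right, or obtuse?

obtuse

Compare the square of the longest side to the sum of squares of the other two: 85² + 178² = 38909 < 39204 = 198².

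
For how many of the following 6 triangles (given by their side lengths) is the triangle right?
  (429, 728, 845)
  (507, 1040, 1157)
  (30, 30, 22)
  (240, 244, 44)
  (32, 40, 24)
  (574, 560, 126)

(429,728,845): 429²+728² = 714025 = 845² → right
(507,1040,1157): 507²+1040² = 1338649 = 1157² → right
(30,30,22): 22²+30² = 1384 > 900 = 30² → acute
(240,244,44): 44²+240² = 59536 = 244² → right
(32,40,24): 24²+32² = 1600 = 40² → right
(574,560,126): 126²+560² = 329476 = 574² → right
5 of the 6 are right.

5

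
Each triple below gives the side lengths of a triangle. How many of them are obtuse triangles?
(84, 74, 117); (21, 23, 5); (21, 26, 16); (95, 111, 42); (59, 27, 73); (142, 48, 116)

(84,74,117): 74²+84² = 12532 < 13689 = 117² → obtuse
(21,23,5): 5²+21² = 466 < 529 = 23² → obtuse
(21,26,16): 16²+21² = 697 > 676 = 26² → acute
(95,111,42): 42²+95² = 10789 < 12321 = 111² → obtuse
(59,27,73): 27²+59² = 4210 < 5329 = 73² → obtuse
(142,48,116): 48²+116² = 15760 < 20164 = 142² → obtuse
5 of the 6 are obtuse.

5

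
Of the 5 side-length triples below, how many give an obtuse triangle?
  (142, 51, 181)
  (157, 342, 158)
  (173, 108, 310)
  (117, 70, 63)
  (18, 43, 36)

(142,51,181): 51²+142² = 22765 < 32761 = 181² → obtuse
(157,342,158): 157+158 ≤ 342, not a triangle
(173,108,310): 108+173 ≤ 310, not a triangle
(117,70,63): 63²+70² = 8869 < 13689 = 117² → obtuse
(18,43,36): 18²+36² = 1620 < 1849 = 43² → obtuse
3 of the 5 are obtuse.

3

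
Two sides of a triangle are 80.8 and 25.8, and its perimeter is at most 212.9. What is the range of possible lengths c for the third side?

Triangle inequality alone gives 55.0 < c < 106.6.
The perimeter condition gives c ≤ 212.9 − 80.8 − 25.8 = 106.3.
Intersecting the two: 55.0 < c ≤ 106.3.

55.0 < c ≤ 106.3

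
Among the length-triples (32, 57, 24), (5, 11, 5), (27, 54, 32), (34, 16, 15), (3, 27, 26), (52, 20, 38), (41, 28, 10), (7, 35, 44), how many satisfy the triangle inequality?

(24,32,57): 24+32 ≤ 57 → not valid
(5,5,11): 5+5 ≤ 11 → not valid
(27,32,54): 27+32 > 54 → valid
(15,16,34): 15+16 ≤ 34 → not valid
(3,26,27): 3+26 > 27 → valid
(20,38,52): 20+38 > 52 → valid
(10,28,41): 10+28 ≤ 41 → not valid
(7,35,44): 7+35 ≤ 44 → not valid
3 of the 8 triples form a triangle.

3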